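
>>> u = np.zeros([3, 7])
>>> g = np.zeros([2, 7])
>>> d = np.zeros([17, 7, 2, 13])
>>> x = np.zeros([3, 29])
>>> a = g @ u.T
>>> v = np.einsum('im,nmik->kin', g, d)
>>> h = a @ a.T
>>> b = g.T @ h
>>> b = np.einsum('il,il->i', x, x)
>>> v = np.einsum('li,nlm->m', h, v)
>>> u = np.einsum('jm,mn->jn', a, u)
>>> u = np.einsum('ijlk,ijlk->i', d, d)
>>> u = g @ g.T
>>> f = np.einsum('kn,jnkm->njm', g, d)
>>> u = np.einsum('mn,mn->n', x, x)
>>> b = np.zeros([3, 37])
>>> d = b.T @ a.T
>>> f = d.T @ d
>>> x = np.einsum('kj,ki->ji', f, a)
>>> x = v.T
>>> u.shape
(29,)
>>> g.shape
(2, 7)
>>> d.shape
(37, 2)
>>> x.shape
(17,)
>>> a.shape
(2, 3)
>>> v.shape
(17,)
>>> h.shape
(2, 2)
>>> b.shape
(3, 37)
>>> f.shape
(2, 2)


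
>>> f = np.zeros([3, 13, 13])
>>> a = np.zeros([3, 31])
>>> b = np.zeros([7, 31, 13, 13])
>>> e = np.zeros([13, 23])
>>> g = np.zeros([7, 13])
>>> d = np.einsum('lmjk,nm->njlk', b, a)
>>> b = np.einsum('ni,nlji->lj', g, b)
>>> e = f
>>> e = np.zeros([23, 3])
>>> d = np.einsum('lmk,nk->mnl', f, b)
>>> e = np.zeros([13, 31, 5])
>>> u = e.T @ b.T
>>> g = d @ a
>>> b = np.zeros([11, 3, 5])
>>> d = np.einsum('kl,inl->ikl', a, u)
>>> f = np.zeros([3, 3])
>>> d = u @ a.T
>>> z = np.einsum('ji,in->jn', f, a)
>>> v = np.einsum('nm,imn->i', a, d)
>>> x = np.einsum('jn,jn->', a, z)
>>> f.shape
(3, 3)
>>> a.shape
(3, 31)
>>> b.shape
(11, 3, 5)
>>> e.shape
(13, 31, 5)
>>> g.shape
(13, 31, 31)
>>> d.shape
(5, 31, 3)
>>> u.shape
(5, 31, 31)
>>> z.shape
(3, 31)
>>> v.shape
(5,)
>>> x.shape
()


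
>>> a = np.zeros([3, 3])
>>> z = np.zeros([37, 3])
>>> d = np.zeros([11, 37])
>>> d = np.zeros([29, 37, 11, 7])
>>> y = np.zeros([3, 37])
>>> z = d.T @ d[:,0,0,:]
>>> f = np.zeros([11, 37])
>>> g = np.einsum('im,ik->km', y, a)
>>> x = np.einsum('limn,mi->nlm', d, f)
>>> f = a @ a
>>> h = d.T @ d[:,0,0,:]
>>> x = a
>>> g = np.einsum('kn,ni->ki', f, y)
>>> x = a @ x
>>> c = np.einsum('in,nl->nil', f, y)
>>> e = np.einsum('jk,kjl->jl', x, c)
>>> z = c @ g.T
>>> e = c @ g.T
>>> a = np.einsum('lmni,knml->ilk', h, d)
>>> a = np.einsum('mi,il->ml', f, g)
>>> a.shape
(3, 37)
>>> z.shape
(3, 3, 3)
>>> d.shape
(29, 37, 11, 7)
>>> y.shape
(3, 37)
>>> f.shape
(3, 3)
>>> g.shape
(3, 37)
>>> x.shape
(3, 3)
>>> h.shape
(7, 11, 37, 7)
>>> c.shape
(3, 3, 37)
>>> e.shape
(3, 3, 3)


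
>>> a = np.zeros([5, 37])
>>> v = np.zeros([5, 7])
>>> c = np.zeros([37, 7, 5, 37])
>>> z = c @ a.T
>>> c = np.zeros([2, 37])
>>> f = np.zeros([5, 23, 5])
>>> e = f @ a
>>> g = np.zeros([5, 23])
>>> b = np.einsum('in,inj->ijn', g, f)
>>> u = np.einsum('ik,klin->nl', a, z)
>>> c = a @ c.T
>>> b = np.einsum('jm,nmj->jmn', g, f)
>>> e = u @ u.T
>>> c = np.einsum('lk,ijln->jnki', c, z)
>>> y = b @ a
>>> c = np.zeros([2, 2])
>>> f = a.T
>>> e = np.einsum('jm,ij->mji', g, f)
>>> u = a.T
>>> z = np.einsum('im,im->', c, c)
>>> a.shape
(5, 37)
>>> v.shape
(5, 7)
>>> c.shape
(2, 2)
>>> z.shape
()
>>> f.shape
(37, 5)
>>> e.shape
(23, 5, 37)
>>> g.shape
(5, 23)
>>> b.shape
(5, 23, 5)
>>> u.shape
(37, 5)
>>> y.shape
(5, 23, 37)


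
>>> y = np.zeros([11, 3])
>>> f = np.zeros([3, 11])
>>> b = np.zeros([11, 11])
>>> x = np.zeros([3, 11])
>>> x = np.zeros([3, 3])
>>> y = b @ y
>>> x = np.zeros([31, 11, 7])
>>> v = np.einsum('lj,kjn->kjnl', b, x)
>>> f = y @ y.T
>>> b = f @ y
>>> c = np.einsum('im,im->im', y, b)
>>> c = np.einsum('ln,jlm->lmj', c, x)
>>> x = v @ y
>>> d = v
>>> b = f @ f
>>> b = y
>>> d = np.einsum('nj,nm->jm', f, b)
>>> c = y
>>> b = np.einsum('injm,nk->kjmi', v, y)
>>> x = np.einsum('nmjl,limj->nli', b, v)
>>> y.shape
(11, 3)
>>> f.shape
(11, 11)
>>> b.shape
(3, 7, 11, 31)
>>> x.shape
(3, 31, 11)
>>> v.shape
(31, 11, 7, 11)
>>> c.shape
(11, 3)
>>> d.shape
(11, 3)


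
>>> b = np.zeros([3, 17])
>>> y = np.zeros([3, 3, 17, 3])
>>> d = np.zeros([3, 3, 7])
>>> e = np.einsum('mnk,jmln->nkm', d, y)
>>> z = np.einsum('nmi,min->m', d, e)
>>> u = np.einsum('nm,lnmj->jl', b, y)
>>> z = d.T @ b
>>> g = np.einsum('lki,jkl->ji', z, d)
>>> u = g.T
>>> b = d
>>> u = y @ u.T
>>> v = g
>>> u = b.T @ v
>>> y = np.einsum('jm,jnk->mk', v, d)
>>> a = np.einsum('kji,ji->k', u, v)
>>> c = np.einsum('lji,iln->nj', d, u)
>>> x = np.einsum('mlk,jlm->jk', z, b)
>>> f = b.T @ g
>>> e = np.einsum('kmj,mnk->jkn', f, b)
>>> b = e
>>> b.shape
(17, 7, 3)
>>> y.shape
(17, 7)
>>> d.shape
(3, 3, 7)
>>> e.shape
(17, 7, 3)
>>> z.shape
(7, 3, 17)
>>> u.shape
(7, 3, 17)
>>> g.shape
(3, 17)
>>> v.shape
(3, 17)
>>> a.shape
(7,)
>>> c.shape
(17, 3)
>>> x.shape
(3, 17)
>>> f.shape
(7, 3, 17)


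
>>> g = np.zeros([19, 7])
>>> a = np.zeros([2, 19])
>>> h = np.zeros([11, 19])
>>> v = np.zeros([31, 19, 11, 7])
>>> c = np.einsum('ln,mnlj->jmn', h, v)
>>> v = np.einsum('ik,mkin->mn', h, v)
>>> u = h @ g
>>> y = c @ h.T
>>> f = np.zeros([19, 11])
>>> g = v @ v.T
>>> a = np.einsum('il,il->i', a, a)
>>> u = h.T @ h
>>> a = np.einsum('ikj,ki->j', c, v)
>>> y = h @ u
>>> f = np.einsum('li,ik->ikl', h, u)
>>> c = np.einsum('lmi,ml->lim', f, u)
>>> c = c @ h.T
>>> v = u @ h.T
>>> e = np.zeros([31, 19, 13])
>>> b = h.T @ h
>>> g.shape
(31, 31)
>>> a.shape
(19,)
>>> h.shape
(11, 19)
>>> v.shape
(19, 11)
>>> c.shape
(19, 11, 11)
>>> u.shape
(19, 19)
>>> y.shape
(11, 19)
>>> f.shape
(19, 19, 11)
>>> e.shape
(31, 19, 13)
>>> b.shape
(19, 19)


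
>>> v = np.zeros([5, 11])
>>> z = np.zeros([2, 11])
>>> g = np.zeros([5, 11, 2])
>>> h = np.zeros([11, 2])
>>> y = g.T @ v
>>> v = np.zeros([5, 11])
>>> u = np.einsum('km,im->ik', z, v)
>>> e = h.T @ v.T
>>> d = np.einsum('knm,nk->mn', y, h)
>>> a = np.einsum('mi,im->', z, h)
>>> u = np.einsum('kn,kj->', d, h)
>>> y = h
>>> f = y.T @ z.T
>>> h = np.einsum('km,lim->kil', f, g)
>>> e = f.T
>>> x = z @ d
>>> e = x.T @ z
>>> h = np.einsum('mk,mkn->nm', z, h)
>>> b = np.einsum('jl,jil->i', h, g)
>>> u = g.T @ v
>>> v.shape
(5, 11)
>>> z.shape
(2, 11)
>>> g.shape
(5, 11, 2)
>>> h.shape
(5, 2)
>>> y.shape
(11, 2)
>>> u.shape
(2, 11, 11)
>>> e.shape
(11, 11)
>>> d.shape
(11, 11)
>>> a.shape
()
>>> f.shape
(2, 2)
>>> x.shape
(2, 11)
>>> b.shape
(11,)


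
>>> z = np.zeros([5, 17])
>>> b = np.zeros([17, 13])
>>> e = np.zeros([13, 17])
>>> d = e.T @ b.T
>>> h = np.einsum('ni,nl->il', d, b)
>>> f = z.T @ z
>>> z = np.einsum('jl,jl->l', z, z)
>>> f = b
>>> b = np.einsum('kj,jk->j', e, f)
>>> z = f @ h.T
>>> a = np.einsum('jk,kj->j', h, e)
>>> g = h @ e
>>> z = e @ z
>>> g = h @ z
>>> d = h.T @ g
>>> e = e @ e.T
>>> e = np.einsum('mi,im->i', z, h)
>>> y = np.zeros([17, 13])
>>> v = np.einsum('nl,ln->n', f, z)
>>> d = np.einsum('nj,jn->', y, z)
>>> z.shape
(13, 17)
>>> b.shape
(17,)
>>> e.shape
(17,)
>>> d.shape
()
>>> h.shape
(17, 13)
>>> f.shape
(17, 13)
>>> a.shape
(17,)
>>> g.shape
(17, 17)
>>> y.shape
(17, 13)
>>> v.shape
(17,)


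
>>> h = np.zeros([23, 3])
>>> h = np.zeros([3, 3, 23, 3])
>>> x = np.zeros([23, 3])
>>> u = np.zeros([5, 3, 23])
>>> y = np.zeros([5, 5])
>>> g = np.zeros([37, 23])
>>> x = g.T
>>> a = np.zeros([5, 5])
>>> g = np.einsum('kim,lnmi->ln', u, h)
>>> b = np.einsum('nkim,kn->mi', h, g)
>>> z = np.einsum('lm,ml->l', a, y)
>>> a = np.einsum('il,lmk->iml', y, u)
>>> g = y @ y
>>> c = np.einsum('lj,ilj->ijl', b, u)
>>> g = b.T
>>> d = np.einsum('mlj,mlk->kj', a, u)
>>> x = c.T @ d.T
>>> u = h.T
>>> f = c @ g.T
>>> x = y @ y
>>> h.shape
(3, 3, 23, 3)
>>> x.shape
(5, 5)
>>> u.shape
(3, 23, 3, 3)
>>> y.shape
(5, 5)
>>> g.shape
(23, 3)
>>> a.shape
(5, 3, 5)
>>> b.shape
(3, 23)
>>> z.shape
(5,)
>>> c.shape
(5, 23, 3)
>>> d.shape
(23, 5)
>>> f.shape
(5, 23, 23)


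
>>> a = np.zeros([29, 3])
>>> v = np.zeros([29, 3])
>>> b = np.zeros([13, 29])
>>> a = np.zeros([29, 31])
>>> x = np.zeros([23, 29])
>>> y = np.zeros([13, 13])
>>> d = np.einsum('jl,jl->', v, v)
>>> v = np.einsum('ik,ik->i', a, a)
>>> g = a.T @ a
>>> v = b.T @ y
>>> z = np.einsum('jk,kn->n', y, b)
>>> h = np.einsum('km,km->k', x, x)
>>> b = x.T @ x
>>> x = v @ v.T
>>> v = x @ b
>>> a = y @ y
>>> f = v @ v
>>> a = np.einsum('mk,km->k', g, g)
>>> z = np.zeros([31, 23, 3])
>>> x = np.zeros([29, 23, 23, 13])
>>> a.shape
(31,)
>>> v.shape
(29, 29)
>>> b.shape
(29, 29)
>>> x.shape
(29, 23, 23, 13)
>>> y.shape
(13, 13)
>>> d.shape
()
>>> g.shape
(31, 31)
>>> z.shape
(31, 23, 3)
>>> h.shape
(23,)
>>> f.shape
(29, 29)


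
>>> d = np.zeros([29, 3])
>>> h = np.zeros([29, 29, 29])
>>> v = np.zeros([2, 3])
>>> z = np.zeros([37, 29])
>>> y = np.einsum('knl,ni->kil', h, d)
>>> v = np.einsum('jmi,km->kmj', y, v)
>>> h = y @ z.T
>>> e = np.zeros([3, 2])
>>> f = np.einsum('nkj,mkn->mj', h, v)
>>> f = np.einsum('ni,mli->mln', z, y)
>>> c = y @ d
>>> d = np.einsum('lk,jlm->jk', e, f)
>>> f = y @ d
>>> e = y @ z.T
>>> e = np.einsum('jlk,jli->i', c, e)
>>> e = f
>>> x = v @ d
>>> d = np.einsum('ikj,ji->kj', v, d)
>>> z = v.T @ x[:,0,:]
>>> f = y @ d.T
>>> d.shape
(3, 29)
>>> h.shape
(29, 3, 37)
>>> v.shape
(2, 3, 29)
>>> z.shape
(29, 3, 2)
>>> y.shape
(29, 3, 29)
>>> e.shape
(29, 3, 2)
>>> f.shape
(29, 3, 3)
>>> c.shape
(29, 3, 3)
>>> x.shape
(2, 3, 2)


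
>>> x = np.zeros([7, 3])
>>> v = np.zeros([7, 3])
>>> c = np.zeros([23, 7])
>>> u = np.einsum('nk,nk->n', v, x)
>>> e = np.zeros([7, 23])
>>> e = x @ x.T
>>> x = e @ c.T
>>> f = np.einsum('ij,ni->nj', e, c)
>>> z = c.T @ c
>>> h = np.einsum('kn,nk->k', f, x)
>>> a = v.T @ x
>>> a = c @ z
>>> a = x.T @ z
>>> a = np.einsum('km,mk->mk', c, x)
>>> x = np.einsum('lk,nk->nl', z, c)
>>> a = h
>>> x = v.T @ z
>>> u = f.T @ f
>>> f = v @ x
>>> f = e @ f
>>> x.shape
(3, 7)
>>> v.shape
(7, 3)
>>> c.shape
(23, 7)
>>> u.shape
(7, 7)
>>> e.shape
(7, 7)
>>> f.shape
(7, 7)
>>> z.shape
(7, 7)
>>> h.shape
(23,)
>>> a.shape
(23,)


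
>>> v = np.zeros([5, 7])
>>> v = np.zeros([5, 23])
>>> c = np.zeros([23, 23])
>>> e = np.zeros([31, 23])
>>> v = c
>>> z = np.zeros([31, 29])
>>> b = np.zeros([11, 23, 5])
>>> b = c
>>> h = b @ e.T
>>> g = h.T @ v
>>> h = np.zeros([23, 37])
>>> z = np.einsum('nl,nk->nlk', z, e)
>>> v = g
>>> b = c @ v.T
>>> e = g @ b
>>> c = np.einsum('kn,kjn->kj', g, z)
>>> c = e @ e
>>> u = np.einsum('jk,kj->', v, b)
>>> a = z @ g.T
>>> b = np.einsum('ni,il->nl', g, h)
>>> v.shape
(31, 23)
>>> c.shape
(31, 31)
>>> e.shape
(31, 31)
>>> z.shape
(31, 29, 23)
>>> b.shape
(31, 37)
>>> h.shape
(23, 37)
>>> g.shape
(31, 23)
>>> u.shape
()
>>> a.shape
(31, 29, 31)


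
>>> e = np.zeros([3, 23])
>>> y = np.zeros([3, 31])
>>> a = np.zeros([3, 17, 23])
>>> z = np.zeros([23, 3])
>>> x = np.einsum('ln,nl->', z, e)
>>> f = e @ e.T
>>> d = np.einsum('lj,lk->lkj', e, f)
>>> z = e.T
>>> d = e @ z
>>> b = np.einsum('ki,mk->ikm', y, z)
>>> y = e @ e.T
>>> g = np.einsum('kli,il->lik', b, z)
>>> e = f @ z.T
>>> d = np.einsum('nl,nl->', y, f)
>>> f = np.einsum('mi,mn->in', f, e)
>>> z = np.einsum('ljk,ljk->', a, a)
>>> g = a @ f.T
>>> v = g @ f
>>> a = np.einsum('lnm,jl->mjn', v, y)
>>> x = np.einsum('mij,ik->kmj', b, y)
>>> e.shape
(3, 23)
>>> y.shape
(3, 3)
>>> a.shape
(23, 3, 17)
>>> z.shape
()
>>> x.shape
(3, 31, 23)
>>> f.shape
(3, 23)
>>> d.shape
()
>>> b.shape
(31, 3, 23)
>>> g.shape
(3, 17, 3)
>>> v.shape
(3, 17, 23)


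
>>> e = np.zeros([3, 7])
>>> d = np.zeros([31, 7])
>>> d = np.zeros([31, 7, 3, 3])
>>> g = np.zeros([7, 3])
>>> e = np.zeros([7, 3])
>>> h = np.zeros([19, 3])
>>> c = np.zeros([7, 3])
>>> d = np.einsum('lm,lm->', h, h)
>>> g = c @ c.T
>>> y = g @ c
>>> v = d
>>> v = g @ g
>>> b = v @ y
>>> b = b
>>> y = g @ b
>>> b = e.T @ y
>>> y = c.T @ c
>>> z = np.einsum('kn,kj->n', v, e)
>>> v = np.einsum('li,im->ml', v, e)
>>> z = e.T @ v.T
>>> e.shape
(7, 3)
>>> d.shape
()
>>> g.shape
(7, 7)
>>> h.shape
(19, 3)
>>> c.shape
(7, 3)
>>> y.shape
(3, 3)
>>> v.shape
(3, 7)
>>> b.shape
(3, 3)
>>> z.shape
(3, 3)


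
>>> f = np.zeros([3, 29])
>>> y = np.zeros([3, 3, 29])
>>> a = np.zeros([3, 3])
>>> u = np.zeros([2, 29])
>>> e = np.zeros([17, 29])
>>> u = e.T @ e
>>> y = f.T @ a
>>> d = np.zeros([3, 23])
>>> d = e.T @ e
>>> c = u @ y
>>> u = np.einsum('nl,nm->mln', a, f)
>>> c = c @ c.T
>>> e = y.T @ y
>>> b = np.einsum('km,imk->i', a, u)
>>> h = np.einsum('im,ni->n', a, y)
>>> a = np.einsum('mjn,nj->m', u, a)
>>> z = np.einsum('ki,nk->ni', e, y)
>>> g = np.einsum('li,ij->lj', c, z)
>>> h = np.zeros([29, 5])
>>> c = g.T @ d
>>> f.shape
(3, 29)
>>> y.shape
(29, 3)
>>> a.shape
(29,)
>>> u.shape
(29, 3, 3)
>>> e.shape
(3, 3)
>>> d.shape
(29, 29)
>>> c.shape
(3, 29)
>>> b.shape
(29,)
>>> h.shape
(29, 5)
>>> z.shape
(29, 3)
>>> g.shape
(29, 3)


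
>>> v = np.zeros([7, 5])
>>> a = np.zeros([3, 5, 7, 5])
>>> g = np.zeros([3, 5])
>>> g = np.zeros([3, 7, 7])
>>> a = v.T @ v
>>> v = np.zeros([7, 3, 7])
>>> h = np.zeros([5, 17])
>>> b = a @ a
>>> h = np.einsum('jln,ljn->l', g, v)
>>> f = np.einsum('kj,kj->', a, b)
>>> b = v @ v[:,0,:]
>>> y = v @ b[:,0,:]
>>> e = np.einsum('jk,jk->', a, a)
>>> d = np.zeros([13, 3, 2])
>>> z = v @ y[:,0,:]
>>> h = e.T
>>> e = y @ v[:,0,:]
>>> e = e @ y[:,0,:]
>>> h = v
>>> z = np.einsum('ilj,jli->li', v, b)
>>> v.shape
(7, 3, 7)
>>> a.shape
(5, 5)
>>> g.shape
(3, 7, 7)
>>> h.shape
(7, 3, 7)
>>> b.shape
(7, 3, 7)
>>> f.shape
()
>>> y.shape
(7, 3, 7)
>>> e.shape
(7, 3, 7)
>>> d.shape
(13, 3, 2)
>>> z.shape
(3, 7)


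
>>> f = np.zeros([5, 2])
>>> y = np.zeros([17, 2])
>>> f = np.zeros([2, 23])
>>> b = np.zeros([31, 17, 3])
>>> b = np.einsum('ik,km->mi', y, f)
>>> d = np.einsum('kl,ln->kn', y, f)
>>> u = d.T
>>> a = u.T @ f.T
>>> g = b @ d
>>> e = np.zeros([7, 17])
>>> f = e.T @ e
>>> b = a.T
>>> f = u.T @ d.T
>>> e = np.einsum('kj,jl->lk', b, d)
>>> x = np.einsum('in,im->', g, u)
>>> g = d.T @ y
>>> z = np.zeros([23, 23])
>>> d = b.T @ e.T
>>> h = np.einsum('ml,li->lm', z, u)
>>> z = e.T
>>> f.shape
(17, 17)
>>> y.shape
(17, 2)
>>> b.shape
(2, 17)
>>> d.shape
(17, 23)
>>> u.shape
(23, 17)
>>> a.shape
(17, 2)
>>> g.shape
(23, 2)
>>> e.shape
(23, 2)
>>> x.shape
()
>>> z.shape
(2, 23)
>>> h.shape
(23, 23)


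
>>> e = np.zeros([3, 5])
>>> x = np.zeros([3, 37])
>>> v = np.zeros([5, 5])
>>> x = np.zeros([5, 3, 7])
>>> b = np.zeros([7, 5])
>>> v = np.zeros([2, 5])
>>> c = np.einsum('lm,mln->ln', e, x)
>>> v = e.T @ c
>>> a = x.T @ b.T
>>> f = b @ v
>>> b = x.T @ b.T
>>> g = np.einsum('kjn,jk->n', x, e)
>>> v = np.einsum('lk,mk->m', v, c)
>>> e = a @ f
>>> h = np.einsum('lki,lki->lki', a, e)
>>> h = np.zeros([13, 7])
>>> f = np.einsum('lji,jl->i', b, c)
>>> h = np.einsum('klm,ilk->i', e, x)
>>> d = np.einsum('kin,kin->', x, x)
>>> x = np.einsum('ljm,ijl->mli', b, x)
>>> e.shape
(7, 3, 7)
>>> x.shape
(7, 7, 5)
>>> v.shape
(3,)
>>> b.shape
(7, 3, 7)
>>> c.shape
(3, 7)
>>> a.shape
(7, 3, 7)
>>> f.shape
(7,)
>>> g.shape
(7,)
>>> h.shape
(5,)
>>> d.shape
()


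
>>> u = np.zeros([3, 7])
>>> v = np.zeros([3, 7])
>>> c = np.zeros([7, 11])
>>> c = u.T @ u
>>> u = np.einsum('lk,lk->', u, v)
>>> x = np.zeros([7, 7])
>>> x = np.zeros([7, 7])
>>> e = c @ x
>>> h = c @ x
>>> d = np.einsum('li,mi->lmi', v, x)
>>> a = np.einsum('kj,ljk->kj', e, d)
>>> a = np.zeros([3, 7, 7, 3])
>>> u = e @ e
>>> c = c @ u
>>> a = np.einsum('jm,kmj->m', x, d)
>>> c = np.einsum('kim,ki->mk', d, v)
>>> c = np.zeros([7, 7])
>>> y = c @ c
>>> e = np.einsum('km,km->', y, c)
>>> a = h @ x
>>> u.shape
(7, 7)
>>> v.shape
(3, 7)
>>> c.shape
(7, 7)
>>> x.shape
(7, 7)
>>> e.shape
()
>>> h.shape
(7, 7)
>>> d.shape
(3, 7, 7)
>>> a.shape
(7, 7)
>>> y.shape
(7, 7)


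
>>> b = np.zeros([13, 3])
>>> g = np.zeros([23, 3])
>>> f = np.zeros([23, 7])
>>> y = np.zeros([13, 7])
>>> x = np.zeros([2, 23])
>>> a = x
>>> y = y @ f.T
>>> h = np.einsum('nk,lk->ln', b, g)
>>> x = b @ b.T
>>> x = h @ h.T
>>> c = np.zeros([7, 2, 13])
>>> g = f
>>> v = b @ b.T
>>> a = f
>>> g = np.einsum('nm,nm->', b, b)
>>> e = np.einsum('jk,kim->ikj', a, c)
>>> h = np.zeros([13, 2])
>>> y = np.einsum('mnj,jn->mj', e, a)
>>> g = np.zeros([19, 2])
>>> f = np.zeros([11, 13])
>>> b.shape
(13, 3)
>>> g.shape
(19, 2)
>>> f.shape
(11, 13)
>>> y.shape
(2, 23)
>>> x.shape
(23, 23)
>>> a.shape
(23, 7)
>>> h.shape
(13, 2)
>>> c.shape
(7, 2, 13)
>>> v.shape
(13, 13)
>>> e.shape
(2, 7, 23)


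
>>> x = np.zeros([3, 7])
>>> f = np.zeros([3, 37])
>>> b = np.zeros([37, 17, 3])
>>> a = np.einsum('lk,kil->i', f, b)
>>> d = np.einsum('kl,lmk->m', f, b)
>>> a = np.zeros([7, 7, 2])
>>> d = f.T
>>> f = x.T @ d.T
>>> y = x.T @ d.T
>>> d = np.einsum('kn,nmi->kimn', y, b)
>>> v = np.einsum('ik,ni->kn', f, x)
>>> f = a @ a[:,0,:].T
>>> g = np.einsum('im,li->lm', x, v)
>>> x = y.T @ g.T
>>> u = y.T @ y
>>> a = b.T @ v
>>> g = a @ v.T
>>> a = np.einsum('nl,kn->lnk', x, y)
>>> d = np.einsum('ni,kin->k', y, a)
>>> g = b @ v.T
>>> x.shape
(37, 37)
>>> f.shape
(7, 7, 7)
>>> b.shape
(37, 17, 3)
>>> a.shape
(37, 37, 7)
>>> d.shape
(37,)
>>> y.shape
(7, 37)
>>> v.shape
(37, 3)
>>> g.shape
(37, 17, 37)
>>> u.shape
(37, 37)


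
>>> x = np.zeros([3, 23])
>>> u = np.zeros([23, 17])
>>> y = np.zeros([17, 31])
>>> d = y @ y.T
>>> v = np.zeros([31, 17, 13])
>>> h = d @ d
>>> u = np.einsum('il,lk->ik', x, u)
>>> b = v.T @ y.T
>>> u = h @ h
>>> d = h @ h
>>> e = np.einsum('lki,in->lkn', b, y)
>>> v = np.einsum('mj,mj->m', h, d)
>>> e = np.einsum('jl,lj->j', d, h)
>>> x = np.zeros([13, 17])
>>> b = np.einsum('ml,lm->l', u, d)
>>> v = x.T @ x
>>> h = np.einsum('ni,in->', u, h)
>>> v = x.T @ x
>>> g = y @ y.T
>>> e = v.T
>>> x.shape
(13, 17)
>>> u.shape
(17, 17)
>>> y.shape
(17, 31)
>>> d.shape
(17, 17)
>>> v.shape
(17, 17)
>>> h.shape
()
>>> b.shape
(17,)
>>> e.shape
(17, 17)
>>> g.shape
(17, 17)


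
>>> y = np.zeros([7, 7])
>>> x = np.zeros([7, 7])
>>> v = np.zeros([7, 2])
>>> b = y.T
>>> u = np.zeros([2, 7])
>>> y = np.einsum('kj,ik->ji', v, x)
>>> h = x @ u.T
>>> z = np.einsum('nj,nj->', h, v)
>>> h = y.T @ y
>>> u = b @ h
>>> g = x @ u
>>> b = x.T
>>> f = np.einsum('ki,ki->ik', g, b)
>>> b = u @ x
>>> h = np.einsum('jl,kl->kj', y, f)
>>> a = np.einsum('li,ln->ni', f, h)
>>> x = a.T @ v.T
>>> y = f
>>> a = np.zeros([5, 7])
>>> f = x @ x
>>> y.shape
(7, 7)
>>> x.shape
(7, 7)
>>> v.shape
(7, 2)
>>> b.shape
(7, 7)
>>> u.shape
(7, 7)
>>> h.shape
(7, 2)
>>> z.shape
()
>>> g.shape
(7, 7)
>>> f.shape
(7, 7)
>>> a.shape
(5, 7)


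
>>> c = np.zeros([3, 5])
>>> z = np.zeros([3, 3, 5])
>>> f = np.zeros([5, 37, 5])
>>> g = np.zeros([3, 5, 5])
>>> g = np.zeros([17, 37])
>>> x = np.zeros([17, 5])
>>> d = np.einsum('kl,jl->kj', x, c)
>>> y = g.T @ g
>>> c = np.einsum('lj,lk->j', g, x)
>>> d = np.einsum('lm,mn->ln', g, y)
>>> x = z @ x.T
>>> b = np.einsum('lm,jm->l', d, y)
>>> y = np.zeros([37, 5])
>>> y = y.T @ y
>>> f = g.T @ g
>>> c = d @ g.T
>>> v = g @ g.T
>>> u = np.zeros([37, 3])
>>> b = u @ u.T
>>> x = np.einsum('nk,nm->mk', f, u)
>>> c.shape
(17, 17)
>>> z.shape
(3, 3, 5)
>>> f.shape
(37, 37)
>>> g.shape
(17, 37)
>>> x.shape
(3, 37)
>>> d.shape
(17, 37)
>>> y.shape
(5, 5)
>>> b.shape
(37, 37)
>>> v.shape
(17, 17)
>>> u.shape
(37, 3)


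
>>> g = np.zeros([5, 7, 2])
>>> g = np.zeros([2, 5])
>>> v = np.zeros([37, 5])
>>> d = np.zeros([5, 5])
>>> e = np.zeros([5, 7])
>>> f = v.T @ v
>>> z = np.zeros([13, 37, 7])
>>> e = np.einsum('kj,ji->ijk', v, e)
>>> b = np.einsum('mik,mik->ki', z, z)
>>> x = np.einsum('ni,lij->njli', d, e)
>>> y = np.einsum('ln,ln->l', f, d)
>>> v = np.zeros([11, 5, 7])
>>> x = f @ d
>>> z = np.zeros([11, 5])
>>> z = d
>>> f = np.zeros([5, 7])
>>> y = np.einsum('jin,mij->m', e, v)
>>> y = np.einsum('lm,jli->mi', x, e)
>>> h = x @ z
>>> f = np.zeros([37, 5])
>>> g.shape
(2, 5)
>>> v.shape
(11, 5, 7)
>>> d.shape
(5, 5)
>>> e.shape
(7, 5, 37)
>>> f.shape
(37, 5)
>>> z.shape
(5, 5)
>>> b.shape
(7, 37)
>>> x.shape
(5, 5)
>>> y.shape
(5, 37)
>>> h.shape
(5, 5)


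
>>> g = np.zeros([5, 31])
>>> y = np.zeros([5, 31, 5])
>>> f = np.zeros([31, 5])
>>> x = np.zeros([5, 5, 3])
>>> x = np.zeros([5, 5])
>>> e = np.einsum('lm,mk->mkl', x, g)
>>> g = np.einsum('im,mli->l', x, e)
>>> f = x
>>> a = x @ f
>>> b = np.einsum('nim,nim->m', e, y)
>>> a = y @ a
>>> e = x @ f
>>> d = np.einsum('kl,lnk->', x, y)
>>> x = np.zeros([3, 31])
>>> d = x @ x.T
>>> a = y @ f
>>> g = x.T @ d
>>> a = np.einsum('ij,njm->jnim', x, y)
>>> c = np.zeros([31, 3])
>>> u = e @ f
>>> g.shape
(31, 3)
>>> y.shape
(5, 31, 5)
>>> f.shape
(5, 5)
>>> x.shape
(3, 31)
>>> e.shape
(5, 5)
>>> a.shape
(31, 5, 3, 5)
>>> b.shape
(5,)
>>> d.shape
(3, 3)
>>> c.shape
(31, 3)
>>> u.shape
(5, 5)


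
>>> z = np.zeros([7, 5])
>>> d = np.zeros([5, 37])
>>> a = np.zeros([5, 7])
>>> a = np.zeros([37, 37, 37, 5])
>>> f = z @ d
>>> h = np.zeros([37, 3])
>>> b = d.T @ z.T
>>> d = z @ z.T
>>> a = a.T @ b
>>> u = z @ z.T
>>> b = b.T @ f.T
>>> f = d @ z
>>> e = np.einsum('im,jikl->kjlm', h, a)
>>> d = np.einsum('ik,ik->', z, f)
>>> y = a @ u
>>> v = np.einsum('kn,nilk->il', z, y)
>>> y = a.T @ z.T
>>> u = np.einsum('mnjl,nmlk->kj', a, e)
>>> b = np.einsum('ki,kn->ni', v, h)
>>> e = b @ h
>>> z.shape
(7, 5)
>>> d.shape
()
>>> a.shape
(5, 37, 37, 7)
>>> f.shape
(7, 5)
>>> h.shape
(37, 3)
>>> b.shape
(3, 37)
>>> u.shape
(3, 37)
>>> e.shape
(3, 3)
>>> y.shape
(7, 37, 37, 7)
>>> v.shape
(37, 37)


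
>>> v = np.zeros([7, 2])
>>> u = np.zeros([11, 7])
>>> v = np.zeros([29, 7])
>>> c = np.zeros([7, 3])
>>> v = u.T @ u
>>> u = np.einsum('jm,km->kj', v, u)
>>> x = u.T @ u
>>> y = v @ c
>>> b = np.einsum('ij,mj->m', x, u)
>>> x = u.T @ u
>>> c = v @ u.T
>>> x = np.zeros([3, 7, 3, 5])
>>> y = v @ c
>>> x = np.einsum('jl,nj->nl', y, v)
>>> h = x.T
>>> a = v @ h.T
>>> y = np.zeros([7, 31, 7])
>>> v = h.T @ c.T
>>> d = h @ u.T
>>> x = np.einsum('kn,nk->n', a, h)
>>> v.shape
(7, 7)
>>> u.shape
(11, 7)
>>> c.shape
(7, 11)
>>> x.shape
(11,)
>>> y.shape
(7, 31, 7)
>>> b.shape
(11,)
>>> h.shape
(11, 7)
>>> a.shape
(7, 11)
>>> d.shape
(11, 11)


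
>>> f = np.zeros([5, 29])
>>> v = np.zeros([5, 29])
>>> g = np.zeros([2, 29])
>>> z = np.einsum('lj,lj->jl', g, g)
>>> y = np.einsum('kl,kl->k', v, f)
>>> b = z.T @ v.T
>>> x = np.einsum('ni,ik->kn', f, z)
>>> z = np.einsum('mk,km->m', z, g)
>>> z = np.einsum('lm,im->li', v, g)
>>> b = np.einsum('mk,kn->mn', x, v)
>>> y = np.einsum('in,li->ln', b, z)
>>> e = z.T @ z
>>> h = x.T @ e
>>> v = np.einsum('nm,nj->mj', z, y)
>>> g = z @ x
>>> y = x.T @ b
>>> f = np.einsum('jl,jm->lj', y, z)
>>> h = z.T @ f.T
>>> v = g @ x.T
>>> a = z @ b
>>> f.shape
(29, 5)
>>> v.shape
(5, 2)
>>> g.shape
(5, 5)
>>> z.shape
(5, 2)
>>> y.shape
(5, 29)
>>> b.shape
(2, 29)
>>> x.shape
(2, 5)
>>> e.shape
(2, 2)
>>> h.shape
(2, 29)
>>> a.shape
(5, 29)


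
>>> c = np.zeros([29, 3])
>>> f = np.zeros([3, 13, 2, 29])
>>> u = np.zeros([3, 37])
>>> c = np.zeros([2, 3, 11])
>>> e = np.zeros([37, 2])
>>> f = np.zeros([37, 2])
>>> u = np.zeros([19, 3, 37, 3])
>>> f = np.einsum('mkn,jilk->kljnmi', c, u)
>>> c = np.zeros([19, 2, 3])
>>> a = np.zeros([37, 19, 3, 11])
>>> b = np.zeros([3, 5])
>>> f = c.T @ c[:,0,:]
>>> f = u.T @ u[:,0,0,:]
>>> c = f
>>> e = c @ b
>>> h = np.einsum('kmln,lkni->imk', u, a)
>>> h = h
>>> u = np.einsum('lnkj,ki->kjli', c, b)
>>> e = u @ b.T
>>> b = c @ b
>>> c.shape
(3, 37, 3, 3)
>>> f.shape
(3, 37, 3, 3)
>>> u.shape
(3, 3, 3, 5)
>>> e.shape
(3, 3, 3, 3)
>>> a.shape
(37, 19, 3, 11)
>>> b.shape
(3, 37, 3, 5)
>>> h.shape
(11, 3, 19)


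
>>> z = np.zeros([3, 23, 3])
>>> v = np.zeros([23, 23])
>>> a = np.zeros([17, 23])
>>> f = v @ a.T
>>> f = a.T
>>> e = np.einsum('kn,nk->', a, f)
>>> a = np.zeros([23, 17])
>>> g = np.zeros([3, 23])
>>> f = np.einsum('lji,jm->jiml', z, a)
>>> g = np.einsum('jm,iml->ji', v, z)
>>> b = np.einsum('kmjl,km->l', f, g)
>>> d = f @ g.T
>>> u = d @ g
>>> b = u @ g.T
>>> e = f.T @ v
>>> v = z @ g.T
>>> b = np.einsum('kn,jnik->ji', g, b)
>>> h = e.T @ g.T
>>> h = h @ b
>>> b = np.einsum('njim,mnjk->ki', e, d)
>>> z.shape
(3, 23, 3)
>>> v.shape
(3, 23, 23)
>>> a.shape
(23, 17)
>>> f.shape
(23, 3, 17, 3)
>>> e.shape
(3, 17, 3, 23)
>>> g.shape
(23, 3)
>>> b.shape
(23, 3)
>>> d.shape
(23, 3, 17, 23)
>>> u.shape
(23, 3, 17, 3)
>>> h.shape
(23, 3, 17, 17)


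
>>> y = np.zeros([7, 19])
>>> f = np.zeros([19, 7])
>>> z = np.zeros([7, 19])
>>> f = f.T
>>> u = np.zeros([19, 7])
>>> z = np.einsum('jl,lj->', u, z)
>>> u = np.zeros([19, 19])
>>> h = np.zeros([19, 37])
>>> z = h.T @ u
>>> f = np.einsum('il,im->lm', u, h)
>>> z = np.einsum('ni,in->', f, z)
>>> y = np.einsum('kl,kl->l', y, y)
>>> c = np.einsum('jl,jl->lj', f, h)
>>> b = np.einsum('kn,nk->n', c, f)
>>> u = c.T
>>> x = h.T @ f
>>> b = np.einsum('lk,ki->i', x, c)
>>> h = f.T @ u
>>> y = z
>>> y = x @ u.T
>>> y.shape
(37, 19)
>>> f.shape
(19, 37)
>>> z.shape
()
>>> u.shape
(19, 37)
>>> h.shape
(37, 37)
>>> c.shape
(37, 19)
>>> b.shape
(19,)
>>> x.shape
(37, 37)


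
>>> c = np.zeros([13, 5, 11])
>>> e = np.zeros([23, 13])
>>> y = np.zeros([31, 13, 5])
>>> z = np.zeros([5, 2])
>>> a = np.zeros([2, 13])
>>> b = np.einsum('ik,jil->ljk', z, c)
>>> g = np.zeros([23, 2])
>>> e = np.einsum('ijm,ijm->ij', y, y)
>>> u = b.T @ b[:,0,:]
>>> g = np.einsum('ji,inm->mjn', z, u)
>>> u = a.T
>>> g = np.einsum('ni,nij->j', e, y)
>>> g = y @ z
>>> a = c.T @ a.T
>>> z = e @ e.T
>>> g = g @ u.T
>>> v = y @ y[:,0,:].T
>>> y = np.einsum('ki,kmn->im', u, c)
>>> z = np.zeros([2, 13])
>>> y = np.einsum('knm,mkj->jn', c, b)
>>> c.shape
(13, 5, 11)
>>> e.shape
(31, 13)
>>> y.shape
(2, 5)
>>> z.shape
(2, 13)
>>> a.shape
(11, 5, 2)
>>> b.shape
(11, 13, 2)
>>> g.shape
(31, 13, 13)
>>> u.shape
(13, 2)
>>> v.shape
(31, 13, 31)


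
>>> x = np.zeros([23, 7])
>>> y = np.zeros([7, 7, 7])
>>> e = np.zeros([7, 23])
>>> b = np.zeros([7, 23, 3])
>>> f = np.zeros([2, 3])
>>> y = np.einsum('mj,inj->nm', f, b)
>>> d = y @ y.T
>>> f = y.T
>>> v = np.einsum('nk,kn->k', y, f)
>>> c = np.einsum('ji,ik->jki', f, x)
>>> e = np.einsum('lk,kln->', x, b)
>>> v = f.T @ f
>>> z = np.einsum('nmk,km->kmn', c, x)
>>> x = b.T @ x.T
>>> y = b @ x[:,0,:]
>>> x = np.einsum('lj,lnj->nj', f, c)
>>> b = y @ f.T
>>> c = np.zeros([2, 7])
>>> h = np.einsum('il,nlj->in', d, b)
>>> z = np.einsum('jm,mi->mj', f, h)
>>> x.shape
(7, 23)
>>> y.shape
(7, 23, 23)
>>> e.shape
()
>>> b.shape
(7, 23, 2)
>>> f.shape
(2, 23)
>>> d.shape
(23, 23)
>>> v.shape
(23, 23)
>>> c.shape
(2, 7)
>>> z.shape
(23, 2)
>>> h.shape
(23, 7)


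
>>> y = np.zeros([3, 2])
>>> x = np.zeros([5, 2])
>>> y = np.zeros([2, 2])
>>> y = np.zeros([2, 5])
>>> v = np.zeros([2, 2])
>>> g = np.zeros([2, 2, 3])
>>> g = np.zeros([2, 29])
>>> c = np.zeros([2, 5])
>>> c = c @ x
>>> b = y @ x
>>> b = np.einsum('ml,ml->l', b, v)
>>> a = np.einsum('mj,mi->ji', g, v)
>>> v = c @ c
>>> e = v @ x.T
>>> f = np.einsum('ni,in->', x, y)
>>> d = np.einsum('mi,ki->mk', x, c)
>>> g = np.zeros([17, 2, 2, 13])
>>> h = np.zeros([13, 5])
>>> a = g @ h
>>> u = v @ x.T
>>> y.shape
(2, 5)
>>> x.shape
(5, 2)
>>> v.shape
(2, 2)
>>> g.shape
(17, 2, 2, 13)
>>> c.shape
(2, 2)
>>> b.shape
(2,)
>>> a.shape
(17, 2, 2, 5)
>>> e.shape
(2, 5)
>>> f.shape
()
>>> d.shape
(5, 2)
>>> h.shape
(13, 5)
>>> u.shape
(2, 5)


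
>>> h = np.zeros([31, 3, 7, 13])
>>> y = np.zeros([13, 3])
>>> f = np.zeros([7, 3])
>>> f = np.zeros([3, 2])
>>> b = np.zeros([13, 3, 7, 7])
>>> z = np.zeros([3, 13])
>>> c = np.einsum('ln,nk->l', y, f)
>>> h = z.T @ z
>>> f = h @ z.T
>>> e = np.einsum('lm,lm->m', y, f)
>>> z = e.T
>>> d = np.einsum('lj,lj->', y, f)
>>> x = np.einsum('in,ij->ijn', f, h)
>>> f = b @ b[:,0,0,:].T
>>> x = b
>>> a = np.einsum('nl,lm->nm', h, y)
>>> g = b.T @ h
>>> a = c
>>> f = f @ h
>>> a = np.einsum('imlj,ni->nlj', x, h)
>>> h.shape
(13, 13)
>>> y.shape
(13, 3)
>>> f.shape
(13, 3, 7, 13)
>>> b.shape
(13, 3, 7, 7)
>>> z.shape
(3,)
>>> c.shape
(13,)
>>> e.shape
(3,)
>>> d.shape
()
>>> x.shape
(13, 3, 7, 7)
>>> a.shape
(13, 7, 7)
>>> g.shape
(7, 7, 3, 13)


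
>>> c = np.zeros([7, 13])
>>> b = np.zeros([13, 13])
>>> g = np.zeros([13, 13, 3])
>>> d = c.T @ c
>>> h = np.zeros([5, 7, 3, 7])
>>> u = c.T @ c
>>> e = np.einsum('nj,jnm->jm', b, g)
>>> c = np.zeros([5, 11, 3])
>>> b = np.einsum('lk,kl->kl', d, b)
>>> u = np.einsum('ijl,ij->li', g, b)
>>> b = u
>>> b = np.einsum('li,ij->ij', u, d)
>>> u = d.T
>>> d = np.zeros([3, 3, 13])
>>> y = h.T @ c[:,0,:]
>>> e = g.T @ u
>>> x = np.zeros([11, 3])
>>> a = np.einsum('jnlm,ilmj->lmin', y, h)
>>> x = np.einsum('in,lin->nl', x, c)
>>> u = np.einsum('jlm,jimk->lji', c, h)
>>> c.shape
(5, 11, 3)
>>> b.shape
(13, 13)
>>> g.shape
(13, 13, 3)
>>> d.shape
(3, 3, 13)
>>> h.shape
(5, 7, 3, 7)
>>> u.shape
(11, 5, 7)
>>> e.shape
(3, 13, 13)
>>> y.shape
(7, 3, 7, 3)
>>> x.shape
(3, 5)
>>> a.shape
(7, 3, 5, 3)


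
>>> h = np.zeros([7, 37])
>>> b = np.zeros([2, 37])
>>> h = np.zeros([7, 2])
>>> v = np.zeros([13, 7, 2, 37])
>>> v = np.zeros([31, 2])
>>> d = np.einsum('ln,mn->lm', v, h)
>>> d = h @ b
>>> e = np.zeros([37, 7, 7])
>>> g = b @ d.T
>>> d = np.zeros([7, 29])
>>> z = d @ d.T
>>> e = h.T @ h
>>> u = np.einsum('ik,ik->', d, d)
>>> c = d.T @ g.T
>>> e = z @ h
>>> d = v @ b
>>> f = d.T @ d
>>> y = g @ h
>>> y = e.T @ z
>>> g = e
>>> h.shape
(7, 2)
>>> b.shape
(2, 37)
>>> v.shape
(31, 2)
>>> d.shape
(31, 37)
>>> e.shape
(7, 2)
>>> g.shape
(7, 2)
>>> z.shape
(7, 7)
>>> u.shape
()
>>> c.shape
(29, 2)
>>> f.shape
(37, 37)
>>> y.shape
(2, 7)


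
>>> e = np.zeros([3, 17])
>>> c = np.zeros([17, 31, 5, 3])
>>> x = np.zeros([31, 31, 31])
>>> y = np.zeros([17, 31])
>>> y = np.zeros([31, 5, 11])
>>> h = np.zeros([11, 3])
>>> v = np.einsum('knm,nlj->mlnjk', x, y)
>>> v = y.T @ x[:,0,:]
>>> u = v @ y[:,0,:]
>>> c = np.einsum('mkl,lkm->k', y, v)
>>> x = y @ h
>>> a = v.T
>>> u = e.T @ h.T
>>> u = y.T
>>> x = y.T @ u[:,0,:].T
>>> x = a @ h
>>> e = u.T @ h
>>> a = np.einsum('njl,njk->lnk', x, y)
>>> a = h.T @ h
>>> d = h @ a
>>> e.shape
(31, 5, 3)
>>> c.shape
(5,)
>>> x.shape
(31, 5, 3)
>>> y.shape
(31, 5, 11)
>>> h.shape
(11, 3)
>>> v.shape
(11, 5, 31)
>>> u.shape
(11, 5, 31)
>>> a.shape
(3, 3)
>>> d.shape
(11, 3)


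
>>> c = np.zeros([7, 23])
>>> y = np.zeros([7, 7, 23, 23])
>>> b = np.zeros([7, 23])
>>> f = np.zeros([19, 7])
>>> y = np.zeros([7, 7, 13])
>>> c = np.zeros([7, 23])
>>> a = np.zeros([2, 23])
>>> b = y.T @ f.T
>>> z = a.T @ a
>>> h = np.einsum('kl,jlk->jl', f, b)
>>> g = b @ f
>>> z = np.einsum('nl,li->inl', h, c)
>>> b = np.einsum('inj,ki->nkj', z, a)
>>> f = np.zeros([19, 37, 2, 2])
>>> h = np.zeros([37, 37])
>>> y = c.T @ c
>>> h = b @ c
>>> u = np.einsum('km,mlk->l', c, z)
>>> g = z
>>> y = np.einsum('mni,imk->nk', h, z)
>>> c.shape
(7, 23)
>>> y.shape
(2, 7)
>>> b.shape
(13, 2, 7)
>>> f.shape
(19, 37, 2, 2)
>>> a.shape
(2, 23)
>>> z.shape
(23, 13, 7)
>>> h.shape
(13, 2, 23)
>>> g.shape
(23, 13, 7)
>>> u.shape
(13,)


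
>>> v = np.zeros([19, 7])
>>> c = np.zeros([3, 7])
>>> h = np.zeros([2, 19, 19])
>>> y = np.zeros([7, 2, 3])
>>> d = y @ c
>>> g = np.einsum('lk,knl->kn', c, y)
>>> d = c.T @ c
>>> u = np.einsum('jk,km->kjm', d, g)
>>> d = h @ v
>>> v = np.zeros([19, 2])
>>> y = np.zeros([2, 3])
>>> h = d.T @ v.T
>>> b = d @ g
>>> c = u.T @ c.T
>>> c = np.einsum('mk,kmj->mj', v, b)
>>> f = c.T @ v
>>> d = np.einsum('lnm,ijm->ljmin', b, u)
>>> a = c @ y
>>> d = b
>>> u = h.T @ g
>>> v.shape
(19, 2)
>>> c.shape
(19, 2)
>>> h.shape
(7, 19, 19)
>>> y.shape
(2, 3)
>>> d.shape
(2, 19, 2)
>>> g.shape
(7, 2)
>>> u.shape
(19, 19, 2)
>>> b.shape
(2, 19, 2)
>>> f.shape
(2, 2)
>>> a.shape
(19, 3)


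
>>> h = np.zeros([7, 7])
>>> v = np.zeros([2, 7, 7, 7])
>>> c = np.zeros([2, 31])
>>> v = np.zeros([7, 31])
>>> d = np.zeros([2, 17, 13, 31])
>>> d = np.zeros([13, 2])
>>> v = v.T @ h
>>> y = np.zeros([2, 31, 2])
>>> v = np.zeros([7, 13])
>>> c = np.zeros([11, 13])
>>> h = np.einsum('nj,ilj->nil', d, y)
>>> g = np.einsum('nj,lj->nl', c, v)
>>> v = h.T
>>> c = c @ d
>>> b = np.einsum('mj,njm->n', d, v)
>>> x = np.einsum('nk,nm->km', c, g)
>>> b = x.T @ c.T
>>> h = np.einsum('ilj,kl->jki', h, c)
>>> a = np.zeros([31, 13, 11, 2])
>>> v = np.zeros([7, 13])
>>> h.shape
(31, 11, 13)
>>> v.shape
(7, 13)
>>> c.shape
(11, 2)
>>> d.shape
(13, 2)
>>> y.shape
(2, 31, 2)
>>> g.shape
(11, 7)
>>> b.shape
(7, 11)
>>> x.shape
(2, 7)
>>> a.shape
(31, 13, 11, 2)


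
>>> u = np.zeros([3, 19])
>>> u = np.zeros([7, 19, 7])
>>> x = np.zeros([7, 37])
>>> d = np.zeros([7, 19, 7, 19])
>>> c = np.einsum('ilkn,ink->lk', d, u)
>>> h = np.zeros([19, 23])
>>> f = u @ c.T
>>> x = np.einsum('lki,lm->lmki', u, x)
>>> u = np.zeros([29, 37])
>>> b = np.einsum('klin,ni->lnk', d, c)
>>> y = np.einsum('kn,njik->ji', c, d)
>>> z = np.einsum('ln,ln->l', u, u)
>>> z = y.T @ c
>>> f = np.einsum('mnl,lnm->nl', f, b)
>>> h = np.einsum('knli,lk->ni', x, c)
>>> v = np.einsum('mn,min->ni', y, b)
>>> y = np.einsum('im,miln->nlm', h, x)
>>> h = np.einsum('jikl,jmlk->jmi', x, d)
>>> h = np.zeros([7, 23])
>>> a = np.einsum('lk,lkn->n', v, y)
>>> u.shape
(29, 37)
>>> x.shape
(7, 37, 19, 7)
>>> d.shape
(7, 19, 7, 19)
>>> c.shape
(19, 7)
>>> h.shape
(7, 23)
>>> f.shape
(19, 19)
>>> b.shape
(19, 19, 7)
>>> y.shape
(7, 19, 7)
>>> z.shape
(7, 7)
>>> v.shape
(7, 19)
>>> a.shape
(7,)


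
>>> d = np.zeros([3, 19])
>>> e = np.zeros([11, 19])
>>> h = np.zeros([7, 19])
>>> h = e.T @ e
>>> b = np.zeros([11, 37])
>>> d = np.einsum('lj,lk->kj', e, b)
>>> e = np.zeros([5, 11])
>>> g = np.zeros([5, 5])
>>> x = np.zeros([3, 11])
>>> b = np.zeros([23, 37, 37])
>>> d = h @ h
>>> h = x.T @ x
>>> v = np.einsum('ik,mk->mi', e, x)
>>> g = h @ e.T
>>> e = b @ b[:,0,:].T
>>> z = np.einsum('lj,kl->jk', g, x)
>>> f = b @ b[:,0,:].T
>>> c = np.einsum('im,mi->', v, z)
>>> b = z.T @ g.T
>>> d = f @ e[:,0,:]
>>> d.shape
(23, 37, 23)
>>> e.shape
(23, 37, 23)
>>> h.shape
(11, 11)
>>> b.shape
(3, 11)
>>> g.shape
(11, 5)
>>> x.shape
(3, 11)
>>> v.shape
(3, 5)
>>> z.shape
(5, 3)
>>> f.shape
(23, 37, 23)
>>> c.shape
()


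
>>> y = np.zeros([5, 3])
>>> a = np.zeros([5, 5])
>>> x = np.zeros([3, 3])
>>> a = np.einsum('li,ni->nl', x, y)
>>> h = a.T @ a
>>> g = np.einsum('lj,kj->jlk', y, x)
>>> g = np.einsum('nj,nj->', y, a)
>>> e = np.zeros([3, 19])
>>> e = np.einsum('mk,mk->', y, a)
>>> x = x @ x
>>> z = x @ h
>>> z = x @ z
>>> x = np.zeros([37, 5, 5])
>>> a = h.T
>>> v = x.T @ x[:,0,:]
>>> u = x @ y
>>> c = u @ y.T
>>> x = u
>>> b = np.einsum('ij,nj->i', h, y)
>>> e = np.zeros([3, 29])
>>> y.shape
(5, 3)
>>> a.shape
(3, 3)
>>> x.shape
(37, 5, 3)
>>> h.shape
(3, 3)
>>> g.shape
()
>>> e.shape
(3, 29)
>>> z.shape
(3, 3)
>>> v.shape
(5, 5, 5)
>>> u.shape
(37, 5, 3)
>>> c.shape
(37, 5, 5)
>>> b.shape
(3,)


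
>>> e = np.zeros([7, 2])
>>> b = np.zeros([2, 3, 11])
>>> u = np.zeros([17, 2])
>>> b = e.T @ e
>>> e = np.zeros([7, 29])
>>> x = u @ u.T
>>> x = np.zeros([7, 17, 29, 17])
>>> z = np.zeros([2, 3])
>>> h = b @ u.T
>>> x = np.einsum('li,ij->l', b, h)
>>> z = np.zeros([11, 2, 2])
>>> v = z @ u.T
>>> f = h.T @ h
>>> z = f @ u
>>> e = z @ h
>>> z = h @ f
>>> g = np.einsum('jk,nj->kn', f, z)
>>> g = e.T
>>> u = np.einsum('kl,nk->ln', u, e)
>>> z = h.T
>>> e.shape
(17, 17)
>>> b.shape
(2, 2)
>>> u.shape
(2, 17)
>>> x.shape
(2,)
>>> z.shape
(17, 2)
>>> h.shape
(2, 17)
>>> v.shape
(11, 2, 17)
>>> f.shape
(17, 17)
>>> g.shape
(17, 17)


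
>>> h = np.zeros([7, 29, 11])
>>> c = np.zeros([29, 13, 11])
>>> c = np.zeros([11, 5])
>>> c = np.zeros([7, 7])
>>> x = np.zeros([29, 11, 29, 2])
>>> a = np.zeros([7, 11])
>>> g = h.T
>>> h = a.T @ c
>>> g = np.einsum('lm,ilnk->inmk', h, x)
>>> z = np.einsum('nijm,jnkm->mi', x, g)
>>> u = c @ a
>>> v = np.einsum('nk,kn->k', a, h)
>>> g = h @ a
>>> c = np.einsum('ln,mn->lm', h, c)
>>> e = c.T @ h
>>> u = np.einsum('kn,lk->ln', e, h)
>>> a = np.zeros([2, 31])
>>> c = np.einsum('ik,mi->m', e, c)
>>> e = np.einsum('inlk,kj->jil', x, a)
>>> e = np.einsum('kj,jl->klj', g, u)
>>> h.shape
(11, 7)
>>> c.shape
(11,)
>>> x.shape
(29, 11, 29, 2)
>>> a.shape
(2, 31)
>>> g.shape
(11, 11)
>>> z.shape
(2, 11)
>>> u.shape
(11, 7)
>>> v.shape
(11,)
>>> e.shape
(11, 7, 11)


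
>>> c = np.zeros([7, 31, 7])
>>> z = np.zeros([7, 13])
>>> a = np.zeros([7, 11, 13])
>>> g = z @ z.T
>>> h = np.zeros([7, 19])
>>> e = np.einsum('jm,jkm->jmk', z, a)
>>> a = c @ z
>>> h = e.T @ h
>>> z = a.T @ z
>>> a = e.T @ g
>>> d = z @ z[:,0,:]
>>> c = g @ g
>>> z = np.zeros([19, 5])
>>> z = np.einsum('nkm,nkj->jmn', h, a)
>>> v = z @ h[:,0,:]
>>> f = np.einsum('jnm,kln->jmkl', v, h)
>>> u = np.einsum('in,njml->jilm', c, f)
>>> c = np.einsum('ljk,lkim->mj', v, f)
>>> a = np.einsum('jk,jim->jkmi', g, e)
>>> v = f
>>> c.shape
(13, 19)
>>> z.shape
(7, 19, 11)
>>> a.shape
(7, 7, 11, 13)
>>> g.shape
(7, 7)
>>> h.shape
(11, 13, 19)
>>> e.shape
(7, 13, 11)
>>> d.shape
(13, 31, 13)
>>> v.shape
(7, 19, 11, 13)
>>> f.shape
(7, 19, 11, 13)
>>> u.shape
(19, 7, 13, 11)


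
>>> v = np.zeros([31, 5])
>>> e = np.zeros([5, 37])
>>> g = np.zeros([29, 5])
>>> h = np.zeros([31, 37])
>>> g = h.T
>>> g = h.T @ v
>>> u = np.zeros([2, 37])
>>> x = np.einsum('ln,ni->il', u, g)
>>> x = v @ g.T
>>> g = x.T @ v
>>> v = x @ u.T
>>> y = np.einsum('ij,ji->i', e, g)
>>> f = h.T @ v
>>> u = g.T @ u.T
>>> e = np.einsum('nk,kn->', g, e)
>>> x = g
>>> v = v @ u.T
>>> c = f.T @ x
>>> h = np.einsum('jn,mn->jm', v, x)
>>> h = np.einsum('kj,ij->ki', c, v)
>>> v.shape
(31, 5)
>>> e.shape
()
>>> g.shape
(37, 5)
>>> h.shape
(2, 31)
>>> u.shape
(5, 2)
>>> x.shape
(37, 5)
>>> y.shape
(5,)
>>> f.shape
(37, 2)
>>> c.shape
(2, 5)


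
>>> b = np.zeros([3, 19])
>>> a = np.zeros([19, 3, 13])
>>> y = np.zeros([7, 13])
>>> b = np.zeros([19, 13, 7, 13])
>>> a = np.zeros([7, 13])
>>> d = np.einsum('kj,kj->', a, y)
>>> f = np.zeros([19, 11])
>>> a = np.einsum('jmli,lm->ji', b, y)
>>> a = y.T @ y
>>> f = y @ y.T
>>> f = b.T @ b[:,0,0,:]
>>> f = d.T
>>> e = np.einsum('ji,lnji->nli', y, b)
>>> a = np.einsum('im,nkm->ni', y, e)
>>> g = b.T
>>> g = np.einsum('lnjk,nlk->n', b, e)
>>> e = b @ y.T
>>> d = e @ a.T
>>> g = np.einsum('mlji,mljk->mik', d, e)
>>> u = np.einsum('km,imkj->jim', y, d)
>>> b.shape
(19, 13, 7, 13)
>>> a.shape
(13, 7)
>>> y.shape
(7, 13)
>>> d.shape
(19, 13, 7, 13)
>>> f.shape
()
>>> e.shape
(19, 13, 7, 7)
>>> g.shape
(19, 13, 7)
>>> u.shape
(13, 19, 13)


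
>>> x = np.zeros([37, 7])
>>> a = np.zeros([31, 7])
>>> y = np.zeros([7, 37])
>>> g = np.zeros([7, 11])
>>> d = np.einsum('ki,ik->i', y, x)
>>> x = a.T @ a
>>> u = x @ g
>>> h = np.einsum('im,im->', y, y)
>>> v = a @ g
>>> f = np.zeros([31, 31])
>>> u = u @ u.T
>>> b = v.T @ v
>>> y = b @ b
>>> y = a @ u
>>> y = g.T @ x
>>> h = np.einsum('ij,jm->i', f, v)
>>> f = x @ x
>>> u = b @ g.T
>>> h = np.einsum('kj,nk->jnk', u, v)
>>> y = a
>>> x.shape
(7, 7)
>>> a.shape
(31, 7)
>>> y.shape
(31, 7)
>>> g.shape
(7, 11)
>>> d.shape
(37,)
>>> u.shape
(11, 7)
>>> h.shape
(7, 31, 11)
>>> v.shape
(31, 11)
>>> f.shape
(7, 7)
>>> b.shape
(11, 11)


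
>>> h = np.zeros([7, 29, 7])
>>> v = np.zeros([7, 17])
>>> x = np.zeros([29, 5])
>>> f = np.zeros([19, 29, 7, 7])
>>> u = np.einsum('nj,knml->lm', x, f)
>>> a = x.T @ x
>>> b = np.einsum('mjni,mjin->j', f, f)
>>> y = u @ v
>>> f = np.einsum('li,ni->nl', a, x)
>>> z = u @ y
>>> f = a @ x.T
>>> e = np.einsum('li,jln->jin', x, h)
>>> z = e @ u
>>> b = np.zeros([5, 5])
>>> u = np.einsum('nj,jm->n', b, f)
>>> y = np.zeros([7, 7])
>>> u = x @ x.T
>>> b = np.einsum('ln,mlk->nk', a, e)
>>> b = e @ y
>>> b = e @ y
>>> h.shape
(7, 29, 7)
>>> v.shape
(7, 17)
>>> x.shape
(29, 5)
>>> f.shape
(5, 29)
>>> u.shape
(29, 29)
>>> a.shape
(5, 5)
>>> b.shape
(7, 5, 7)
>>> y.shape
(7, 7)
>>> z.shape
(7, 5, 7)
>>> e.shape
(7, 5, 7)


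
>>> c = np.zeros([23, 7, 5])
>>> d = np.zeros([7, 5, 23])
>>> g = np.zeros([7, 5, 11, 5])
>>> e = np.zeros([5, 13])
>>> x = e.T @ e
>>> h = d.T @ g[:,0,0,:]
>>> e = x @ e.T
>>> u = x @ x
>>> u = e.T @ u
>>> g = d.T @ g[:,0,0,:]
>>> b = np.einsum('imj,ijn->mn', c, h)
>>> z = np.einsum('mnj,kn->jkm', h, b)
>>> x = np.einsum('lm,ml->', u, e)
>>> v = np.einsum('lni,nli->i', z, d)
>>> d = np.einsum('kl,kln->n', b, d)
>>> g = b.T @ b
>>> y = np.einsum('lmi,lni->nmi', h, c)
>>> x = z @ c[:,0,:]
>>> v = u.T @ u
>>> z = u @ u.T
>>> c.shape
(23, 7, 5)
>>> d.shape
(23,)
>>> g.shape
(5, 5)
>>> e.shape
(13, 5)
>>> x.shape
(5, 7, 5)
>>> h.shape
(23, 5, 5)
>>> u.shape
(5, 13)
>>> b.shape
(7, 5)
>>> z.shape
(5, 5)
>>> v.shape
(13, 13)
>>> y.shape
(7, 5, 5)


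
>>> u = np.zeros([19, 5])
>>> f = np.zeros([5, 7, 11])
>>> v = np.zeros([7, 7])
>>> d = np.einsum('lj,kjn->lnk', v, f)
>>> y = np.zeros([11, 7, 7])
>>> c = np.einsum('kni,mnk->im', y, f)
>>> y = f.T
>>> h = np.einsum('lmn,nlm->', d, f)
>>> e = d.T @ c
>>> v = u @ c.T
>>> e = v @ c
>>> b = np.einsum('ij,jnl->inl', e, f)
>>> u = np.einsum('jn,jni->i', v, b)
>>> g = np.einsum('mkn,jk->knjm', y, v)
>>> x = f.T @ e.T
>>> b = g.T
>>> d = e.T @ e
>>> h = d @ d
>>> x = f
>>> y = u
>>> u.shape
(11,)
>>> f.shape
(5, 7, 11)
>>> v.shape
(19, 7)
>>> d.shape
(5, 5)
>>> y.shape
(11,)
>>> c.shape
(7, 5)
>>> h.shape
(5, 5)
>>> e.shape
(19, 5)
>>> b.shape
(11, 19, 5, 7)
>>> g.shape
(7, 5, 19, 11)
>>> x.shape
(5, 7, 11)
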